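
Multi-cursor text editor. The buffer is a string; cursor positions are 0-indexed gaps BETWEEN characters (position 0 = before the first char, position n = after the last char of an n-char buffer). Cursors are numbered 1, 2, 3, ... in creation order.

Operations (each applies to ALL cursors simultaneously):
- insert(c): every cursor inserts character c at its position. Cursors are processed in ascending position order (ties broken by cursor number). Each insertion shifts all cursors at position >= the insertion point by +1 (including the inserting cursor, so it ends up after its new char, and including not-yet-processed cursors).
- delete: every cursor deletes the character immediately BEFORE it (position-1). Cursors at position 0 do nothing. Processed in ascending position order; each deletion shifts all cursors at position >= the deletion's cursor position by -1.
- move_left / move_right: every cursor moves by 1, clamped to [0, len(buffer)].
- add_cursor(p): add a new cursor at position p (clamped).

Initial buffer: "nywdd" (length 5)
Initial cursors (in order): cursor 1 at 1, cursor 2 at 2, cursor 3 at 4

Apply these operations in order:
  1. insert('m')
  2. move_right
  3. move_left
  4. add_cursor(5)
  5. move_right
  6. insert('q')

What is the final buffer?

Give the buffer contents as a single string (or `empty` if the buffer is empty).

Answer: nmyqmwqdqmdq

Derivation:
After op 1 (insert('m')): buffer="nmymwdmd" (len 8), cursors c1@2 c2@4 c3@7, authorship .1.2..3.
After op 2 (move_right): buffer="nmymwdmd" (len 8), cursors c1@3 c2@5 c3@8, authorship .1.2..3.
After op 3 (move_left): buffer="nmymwdmd" (len 8), cursors c1@2 c2@4 c3@7, authorship .1.2..3.
After op 4 (add_cursor(5)): buffer="nmymwdmd" (len 8), cursors c1@2 c2@4 c4@5 c3@7, authorship .1.2..3.
After op 5 (move_right): buffer="nmymwdmd" (len 8), cursors c1@3 c2@5 c4@6 c3@8, authorship .1.2..3.
After op 6 (insert('q')): buffer="nmyqmwqdqmdq" (len 12), cursors c1@4 c2@7 c4@9 c3@12, authorship .1.12.2.43.3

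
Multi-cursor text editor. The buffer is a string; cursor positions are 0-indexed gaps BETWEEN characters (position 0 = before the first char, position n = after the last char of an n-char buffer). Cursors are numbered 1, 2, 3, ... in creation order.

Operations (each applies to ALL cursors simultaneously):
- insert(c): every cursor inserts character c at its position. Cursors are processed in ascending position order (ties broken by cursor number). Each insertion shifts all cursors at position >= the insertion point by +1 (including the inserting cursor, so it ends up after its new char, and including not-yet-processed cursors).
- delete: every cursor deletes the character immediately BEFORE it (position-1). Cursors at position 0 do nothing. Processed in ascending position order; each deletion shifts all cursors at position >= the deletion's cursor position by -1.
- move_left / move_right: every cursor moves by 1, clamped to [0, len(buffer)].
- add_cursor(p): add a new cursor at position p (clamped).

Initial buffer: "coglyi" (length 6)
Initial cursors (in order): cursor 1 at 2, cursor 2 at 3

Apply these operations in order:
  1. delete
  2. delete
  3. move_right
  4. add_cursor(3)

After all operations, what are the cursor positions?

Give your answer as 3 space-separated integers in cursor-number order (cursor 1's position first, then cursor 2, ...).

After op 1 (delete): buffer="clyi" (len 4), cursors c1@1 c2@1, authorship ....
After op 2 (delete): buffer="lyi" (len 3), cursors c1@0 c2@0, authorship ...
After op 3 (move_right): buffer="lyi" (len 3), cursors c1@1 c2@1, authorship ...
After op 4 (add_cursor(3)): buffer="lyi" (len 3), cursors c1@1 c2@1 c3@3, authorship ...

Answer: 1 1 3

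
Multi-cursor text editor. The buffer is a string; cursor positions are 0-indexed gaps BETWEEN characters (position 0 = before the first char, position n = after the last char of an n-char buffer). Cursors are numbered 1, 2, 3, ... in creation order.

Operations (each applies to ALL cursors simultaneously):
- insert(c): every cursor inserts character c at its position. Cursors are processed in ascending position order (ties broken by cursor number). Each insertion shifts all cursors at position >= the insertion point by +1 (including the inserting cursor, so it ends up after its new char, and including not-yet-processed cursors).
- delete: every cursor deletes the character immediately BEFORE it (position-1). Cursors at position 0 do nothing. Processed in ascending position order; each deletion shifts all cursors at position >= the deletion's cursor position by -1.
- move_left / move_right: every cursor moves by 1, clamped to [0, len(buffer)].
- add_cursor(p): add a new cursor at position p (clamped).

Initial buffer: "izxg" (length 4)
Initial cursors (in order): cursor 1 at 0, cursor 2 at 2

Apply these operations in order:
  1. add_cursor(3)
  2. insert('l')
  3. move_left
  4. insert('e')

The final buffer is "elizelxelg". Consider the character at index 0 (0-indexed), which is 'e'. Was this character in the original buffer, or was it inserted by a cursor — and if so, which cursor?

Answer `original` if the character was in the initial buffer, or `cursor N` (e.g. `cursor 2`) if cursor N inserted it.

Answer: cursor 1

Derivation:
After op 1 (add_cursor(3)): buffer="izxg" (len 4), cursors c1@0 c2@2 c3@3, authorship ....
After op 2 (insert('l')): buffer="lizlxlg" (len 7), cursors c1@1 c2@4 c3@6, authorship 1..2.3.
After op 3 (move_left): buffer="lizlxlg" (len 7), cursors c1@0 c2@3 c3@5, authorship 1..2.3.
After op 4 (insert('e')): buffer="elizelxelg" (len 10), cursors c1@1 c2@5 c3@8, authorship 11..22.33.
Authorship (.=original, N=cursor N): 1 1 . . 2 2 . 3 3 .
Index 0: author = 1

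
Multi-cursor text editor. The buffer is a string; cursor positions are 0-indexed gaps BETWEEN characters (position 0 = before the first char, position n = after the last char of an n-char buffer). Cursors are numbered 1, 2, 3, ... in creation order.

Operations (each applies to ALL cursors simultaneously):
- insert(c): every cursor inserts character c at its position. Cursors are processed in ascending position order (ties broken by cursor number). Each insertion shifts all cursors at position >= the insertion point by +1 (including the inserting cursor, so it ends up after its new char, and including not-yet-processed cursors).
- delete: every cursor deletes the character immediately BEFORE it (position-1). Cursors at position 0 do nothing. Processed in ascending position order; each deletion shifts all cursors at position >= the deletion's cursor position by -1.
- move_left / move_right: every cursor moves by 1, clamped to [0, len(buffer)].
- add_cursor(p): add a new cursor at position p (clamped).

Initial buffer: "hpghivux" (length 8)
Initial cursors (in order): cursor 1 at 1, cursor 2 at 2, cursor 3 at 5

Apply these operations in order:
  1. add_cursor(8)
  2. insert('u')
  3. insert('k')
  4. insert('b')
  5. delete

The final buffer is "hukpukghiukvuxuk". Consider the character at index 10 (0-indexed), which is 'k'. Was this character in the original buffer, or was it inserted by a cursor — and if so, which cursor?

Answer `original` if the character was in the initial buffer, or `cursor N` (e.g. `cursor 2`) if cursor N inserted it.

After op 1 (add_cursor(8)): buffer="hpghivux" (len 8), cursors c1@1 c2@2 c3@5 c4@8, authorship ........
After op 2 (insert('u')): buffer="hupughiuvuxu" (len 12), cursors c1@2 c2@4 c3@8 c4@12, authorship .1.2...3...4
After op 3 (insert('k')): buffer="hukpukghiukvuxuk" (len 16), cursors c1@3 c2@6 c3@11 c4@16, authorship .11.22...33...44
After op 4 (insert('b')): buffer="hukbpukbghiukbvuxukb" (len 20), cursors c1@4 c2@8 c3@14 c4@20, authorship .111.222...333...444
After op 5 (delete): buffer="hukpukghiukvuxuk" (len 16), cursors c1@3 c2@6 c3@11 c4@16, authorship .11.22...33...44
Authorship (.=original, N=cursor N): . 1 1 . 2 2 . . . 3 3 . . . 4 4
Index 10: author = 3

Answer: cursor 3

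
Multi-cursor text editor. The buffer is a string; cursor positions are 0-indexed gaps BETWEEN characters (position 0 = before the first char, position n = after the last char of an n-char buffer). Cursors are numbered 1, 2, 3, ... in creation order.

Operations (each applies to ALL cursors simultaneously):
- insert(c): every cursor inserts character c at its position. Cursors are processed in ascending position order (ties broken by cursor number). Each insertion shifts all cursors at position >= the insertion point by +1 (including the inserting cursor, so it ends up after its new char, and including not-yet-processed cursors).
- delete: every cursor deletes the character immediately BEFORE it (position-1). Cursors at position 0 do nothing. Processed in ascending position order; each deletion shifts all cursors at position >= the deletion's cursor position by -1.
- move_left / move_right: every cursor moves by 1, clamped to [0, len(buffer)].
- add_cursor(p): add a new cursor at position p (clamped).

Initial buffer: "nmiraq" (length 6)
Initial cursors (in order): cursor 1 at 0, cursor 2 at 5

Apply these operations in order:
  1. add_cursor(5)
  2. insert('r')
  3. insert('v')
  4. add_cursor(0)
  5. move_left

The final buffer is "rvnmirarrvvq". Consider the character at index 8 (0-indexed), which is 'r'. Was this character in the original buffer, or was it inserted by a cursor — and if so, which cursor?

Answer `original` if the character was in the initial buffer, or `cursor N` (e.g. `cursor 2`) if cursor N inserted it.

After op 1 (add_cursor(5)): buffer="nmiraq" (len 6), cursors c1@0 c2@5 c3@5, authorship ......
After op 2 (insert('r')): buffer="rnmirarrq" (len 9), cursors c1@1 c2@8 c3@8, authorship 1.....23.
After op 3 (insert('v')): buffer="rvnmirarrvvq" (len 12), cursors c1@2 c2@11 c3@11, authorship 11.....2323.
After op 4 (add_cursor(0)): buffer="rvnmirarrvvq" (len 12), cursors c4@0 c1@2 c2@11 c3@11, authorship 11.....2323.
After op 5 (move_left): buffer="rvnmirarrvvq" (len 12), cursors c4@0 c1@1 c2@10 c3@10, authorship 11.....2323.
Authorship (.=original, N=cursor N): 1 1 . . . . . 2 3 2 3 .
Index 8: author = 3

Answer: cursor 3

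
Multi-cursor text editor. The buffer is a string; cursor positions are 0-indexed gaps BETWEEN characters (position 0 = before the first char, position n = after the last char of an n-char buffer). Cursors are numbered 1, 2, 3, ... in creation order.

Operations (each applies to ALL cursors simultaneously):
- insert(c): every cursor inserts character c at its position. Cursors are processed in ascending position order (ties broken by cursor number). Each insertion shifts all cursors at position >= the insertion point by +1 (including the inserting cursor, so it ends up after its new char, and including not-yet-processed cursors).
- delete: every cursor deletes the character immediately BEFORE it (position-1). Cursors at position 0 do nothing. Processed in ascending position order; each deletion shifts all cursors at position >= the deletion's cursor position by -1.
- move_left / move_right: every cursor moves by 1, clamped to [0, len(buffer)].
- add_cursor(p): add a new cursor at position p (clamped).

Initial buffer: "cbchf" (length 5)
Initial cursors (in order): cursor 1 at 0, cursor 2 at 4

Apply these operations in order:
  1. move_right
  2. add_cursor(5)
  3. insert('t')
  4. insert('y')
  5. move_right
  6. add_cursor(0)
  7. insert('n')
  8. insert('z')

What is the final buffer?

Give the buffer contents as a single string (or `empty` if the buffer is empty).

After op 1 (move_right): buffer="cbchf" (len 5), cursors c1@1 c2@5, authorship .....
After op 2 (add_cursor(5)): buffer="cbchf" (len 5), cursors c1@1 c2@5 c3@5, authorship .....
After op 3 (insert('t')): buffer="ctbchftt" (len 8), cursors c1@2 c2@8 c3@8, authorship .1....23
After op 4 (insert('y')): buffer="ctybchfttyy" (len 11), cursors c1@3 c2@11 c3@11, authorship .11....2323
After op 5 (move_right): buffer="ctybchfttyy" (len 11), cursors c1@4 c2@11 c3@11, authorship .11....2323
After op 6 (add_cursor(0)): buffer="ctybchfttyy" (len 11), cursors c4@0 c1@4 c2@11 c3@11, authorship .11....2323
After op 7 (insert('n')): buffer="nctybnchfttyynn" (len 15), cursors c4@1 c1@6 c2@15 c3@15, authorship 4.11.1...232323
After op 8 (insert('z')): buffer="nzctybnzchfttyynnzz" (len 19), cursors c4@2 c1@8 c2@19 c3@19, authorship 44.11.11...23232323

Answer: nzctybnzchfttyynnzz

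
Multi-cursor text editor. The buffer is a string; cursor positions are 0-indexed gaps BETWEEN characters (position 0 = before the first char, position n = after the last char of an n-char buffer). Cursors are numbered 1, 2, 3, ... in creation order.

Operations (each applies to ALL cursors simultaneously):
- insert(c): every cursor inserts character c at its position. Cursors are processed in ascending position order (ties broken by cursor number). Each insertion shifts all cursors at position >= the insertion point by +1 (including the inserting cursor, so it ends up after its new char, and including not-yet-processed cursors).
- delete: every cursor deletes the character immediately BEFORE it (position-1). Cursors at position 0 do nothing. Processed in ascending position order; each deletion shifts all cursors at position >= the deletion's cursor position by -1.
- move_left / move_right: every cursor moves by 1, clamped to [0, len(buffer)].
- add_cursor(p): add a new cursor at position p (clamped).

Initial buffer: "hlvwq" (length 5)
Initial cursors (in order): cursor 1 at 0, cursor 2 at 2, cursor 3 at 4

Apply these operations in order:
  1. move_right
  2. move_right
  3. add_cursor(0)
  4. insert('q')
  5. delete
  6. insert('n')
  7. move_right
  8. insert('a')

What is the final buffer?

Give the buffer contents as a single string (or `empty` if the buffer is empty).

Answer: nhalnvawnqana

Derivation:
After op 1 (move_right): buffer="hlvwq" (len 5), cursors c1@1 c2@3 c3@5, authorship .....
After op 2 (move_right): buffer="hlvwq" (len 5), cursors c1@2 c2@4 c3@5, authorship .....
After op 3 (add_cursor(0)): buffer="hlvwq" (len 5), cursors c4@0 c1@2 c2@4 c3@5, authorship .....
After op 4 (insert('q')): buffer="qhlqvwqqq" (len 9), cursors c4@1 c1@4 c2@7 c3@9, authorship 4..1..2.3
After op 5 (delete): buffer="hlvwq" (len 5), cursors c4@0 c1@2 c2@4 c3@5, authorship .....
After op 6 (insert('n')): buffer="nhlnvwnqn" (len 9), cursors c4@1 c1@4 c2@7 c3@9, authorship 4..1..2.3
After op 7 (move_right): buffer="nhlnvwnqn" (len 9), cursors c4@2 c1@5 c2@8 c3@9, authorship 4..1..2.3
After op 8 (insert('a')): buffer="nhalnvawnqana" (len 13), cursors c4@3 c1@7 c2@11 c3@13, authorship 4.4.1.1.2.233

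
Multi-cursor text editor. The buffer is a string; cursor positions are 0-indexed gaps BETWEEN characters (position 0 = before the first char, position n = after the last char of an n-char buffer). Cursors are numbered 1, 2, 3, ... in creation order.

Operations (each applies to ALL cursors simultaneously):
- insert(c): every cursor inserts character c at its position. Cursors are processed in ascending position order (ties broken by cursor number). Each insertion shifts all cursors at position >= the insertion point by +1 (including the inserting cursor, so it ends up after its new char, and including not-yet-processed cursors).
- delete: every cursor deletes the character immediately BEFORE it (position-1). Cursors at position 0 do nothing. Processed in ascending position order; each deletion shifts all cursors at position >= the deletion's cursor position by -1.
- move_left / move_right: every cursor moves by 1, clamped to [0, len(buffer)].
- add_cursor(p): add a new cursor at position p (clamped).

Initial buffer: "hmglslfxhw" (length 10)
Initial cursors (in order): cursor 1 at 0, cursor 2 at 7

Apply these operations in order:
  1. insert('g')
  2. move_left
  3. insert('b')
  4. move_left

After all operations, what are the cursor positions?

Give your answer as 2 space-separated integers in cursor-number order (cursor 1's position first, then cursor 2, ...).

After op 1 (insert('g')): buffer="ghmglslfgxhw" (len 12), cursors c1@1 c2@9, authorship 1.......2...
After op 2 (move_left): buffer="ghmglslfgxhw" (len 12), cursors c1@0 c2@8, authorship 1.......2...
After op 3 (insert('b')): buffer="bghmglslfbgxhw" (len 14), cursors c1@1 c2@10, authorship 11.......22...
After op 4 (move_left): buffer="bghmglslfbgxhw" (len 14), cursors c1@0 c2@9, authorship 11.......22...

Answer: 0 9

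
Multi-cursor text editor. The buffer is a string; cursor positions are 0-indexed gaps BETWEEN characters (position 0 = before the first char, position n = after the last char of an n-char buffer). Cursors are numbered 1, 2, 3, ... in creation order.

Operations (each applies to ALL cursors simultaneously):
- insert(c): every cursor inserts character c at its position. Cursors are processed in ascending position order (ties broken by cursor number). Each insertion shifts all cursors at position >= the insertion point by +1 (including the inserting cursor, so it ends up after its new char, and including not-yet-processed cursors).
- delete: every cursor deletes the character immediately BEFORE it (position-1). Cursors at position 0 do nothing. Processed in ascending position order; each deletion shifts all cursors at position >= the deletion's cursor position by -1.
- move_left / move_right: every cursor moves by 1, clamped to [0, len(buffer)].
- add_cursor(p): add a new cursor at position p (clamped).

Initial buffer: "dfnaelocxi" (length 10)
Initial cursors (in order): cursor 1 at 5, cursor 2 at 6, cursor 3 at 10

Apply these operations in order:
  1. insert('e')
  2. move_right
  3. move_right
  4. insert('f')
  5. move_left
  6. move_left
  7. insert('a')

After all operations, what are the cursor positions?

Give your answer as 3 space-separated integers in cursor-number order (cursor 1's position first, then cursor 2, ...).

After op 1 (insert('e')): buffer="dfnaeeleocxie" (len 13), cursors c1@6 c2@8 c3@13, authorship .....1.2....3
After op 2 (move_right): buffer="dfnaeeleocxie" (len 13), cursors c1@7 c2@9 c3@13, authorship .....1.2....3
After op 3 (move_right): buffer="dfnaeeleocxie" (len 13), cursors c1@8 c2@10 c3@13, authorship .....1.2....3
After op 4 (insert('f')): buffer="dfnaeelefocfxief" (len 16), cursors c1@9 c2@12 c3@16, authorship .....1.21..2..33
After op 5 (move_left): buffer="dfnaeelefocfxief" (len 16), cursors c1@8 c2@11 c3@15, authorship .....1.21..2..33
After op 6 (move_left): buffer="dfnaeelefocfxief" (len 16), cursors c1@7 c2@10 c3@14, authorship .....1.21..2..33
After op 7 (insert('a')): buffer="dfnaeelaefoacfxiaef" (len 19), cursors c1@8 c2@12 c3@17, authorship .....1.121.2.2..333

Answer: 8 12 17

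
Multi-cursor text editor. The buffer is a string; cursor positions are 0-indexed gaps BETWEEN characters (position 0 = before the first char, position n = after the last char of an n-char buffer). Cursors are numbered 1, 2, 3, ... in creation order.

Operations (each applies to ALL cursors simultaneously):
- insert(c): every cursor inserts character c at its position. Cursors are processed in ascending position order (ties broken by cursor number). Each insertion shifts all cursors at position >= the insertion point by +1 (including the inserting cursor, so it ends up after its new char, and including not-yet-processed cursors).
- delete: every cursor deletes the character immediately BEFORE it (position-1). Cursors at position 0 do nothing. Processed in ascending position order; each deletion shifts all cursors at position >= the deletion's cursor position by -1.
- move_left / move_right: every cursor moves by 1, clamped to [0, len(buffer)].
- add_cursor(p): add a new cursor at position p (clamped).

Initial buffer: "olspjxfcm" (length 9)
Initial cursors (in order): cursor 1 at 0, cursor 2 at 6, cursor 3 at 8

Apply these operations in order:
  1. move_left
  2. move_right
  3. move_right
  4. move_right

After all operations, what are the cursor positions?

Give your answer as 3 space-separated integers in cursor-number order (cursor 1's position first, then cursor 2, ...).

Answer: 3 8 9

Derivation:
After op 1 (move_left): buffer="olspjxfcm" (len 9), cursors c1@0 c2@5 c3@7, authorship .........
After op 2 (move_right): buffer="olspjxfcm" (len 9), cursors c1@1 c2@6 c3@8, authorship .........
After op 3 (move_right): buffer="olspjxfcm" (len 9), cursors c1@2 c2@7 c3@9, authorship .........
After op 4 (move_right): buffer="olspjxfcm" (len 9), cursors c1@3 c2@8 c3@9, authorship .........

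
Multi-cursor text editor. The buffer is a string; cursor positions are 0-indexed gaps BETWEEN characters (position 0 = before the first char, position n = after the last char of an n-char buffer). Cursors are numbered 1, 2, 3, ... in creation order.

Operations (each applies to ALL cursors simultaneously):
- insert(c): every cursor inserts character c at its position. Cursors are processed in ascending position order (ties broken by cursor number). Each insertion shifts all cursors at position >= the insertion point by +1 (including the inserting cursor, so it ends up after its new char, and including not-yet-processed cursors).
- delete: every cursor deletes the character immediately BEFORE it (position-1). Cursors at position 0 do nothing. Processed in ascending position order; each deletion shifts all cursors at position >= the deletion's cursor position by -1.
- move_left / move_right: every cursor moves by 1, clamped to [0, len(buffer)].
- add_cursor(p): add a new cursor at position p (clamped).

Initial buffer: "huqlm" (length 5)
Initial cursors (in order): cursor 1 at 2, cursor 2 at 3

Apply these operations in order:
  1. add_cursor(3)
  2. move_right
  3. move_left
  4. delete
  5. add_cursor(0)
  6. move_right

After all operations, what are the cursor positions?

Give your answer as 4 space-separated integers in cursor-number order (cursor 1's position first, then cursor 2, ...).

After op 1 (add_cursor(3)): buffer="huqlm" (len 5), cursors c1@2 c2@3 c3@3, authorship .....
After op 2 (move_right): buffer="huqlm" (len 5), cursors c1@3 c2@4 c3@4, authorship .....
After op 3 (move_left): buffer="huqlm" (len 5), cursors c1@2 c2@3 c3@3, authorship .....
After op 4 (delete): buffer="lm" (len 2), cursors c1@0 c2@0 c3@0, authorship ..
After op 5 (add_cursor(0)): buffer="lm" (len 2), cursors c1@0 c2@0 c3@0 c4@0, authorship ..
After op 6 (move_right): buffer="lm" (len 2), cursors c1@1 c2@1 c3@1 c4@1, authorship ..

Answer: 1 1 1 1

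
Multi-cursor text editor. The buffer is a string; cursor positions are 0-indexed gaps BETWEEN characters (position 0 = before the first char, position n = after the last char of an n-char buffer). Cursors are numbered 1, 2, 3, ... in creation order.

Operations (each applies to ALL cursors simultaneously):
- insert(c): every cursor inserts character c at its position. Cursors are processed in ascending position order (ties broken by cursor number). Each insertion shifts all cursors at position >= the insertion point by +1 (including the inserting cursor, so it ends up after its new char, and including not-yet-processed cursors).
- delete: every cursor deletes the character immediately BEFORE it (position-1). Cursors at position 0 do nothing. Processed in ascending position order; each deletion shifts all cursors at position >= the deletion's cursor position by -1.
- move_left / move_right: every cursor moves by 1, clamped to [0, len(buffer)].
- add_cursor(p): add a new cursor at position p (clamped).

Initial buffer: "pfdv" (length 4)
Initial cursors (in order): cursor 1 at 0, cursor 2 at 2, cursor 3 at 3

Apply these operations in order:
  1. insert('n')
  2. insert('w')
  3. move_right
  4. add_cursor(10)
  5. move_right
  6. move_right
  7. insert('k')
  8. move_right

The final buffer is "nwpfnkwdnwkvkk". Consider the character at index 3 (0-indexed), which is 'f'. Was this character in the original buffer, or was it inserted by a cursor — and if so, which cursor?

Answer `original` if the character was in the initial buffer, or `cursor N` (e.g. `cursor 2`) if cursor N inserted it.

After op 1 (insert('n')): buffer="npfndnv" (len 7), cursors c1@1 c2@4 c3@6, authorship 1..2.3.
After op 2 (insert('w')): buffer="nwpfnwdnwv" (len 10), cursors c1@2 c2@6 c3@9, authorship 11..22.33.
After op 3 (move_right): buffer="nwpfnwdnwv" (len 10), cursors c1@3 c2@7 c3@10, authorship 11..22.33.
After op 4 (add_cursor(10)): buffer="nwpfnwdnwv" (len 10), cursors c1@3 c2@7 c3@10 c4@10, authorship 11..22.33.
After op 5 (move_right): buffer="nwpfnwdnwv" (len 10), cursors c1@4 c2@8 c3@10 c4@10, authorship 11..22.33.
After op 6 (move_right): buffer="nwpfnwdnwv" (len 10), cursors c1@5 c2@9 c3@10 c4@10, authorship 11..22.33.
After op 7 (insert('k')): buffer="nwpfnkwdnwkvkk" (len 14), cursors c1@6 c2@11 c3@14 c4@14, authorship 11..212.332.34
After op 8 (move_right): buffer="nwpfnkwdnwkvkk" (len 14), cursors c1@7 c2@12 c3@14 c4@14, authorship 11..212.332.34
Authorship (.=original, N=cursor N): 1 1 . . 2 1 2 . 3 3 2 . 3 4
Index 3: author = original

Answer: original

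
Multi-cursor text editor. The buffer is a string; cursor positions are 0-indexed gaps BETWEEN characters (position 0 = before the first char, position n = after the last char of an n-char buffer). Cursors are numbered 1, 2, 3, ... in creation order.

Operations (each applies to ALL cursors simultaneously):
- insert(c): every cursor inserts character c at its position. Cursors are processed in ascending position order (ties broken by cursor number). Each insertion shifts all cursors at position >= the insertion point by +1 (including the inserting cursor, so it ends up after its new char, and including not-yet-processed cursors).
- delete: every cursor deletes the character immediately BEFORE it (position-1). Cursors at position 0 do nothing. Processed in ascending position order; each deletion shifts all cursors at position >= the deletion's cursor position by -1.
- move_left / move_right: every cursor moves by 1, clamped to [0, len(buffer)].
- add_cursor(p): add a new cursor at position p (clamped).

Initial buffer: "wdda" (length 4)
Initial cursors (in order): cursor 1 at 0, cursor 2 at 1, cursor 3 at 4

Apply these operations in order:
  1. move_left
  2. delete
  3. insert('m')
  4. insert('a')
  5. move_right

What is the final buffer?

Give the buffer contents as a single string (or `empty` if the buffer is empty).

Answer: mmaawdmaa

Derivation:
After op 1 (move_left): buffer="wdda" (len 4), cursors c1@0 c2@0 c3@3, authorship ....
After op 2 (delete): buffer="wda" (len 3), cursors c1@0 c2@0 c3@2, authorship ...
After op 3 (insert('m')): buffer="mmwdma" (len 6), cursors c1@2 c2@2 c3@5, authorship 12..3.
After op 4 (insert('a')): buffer="mmaawdmaa" (len 9), cursors c1@4 c2@4 c3@8, authorship 1212..33.
After op 5 (move_right): buffer="mmaawdmaa" (len 9), cursors c1@5 c2@5 c3@9, authorship 1212..33.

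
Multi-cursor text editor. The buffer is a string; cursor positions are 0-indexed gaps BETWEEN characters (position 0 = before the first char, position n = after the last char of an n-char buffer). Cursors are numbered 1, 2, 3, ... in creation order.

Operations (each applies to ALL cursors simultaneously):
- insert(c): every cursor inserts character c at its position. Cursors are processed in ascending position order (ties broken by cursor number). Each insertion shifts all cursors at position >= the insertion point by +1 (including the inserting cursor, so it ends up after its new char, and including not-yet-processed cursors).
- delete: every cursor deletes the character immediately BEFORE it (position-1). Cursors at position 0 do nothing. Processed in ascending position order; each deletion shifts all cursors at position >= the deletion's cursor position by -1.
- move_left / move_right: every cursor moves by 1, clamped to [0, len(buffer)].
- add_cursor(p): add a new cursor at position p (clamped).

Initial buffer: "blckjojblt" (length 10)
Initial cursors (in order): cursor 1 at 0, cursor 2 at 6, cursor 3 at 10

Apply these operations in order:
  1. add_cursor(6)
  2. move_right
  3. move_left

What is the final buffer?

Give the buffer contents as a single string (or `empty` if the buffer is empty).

Answer: blckjojblt

Derivation:
After op 1 (add_cursor(6)): buffer="blckjojblt" (len 10), cursors c1@0 c2@6 c4@6 c3@10, authorship ..........
After op 2 (move_right): buffer="blckjojblt" (len 10), cursors c1@1 c2@7 c4@7 c3@10, authorship ..........
After op 3 (move_left): buffer="blckjojblt" (len 10), cursors c1@0 c2@6 c4@6 c3@9, authorship ..........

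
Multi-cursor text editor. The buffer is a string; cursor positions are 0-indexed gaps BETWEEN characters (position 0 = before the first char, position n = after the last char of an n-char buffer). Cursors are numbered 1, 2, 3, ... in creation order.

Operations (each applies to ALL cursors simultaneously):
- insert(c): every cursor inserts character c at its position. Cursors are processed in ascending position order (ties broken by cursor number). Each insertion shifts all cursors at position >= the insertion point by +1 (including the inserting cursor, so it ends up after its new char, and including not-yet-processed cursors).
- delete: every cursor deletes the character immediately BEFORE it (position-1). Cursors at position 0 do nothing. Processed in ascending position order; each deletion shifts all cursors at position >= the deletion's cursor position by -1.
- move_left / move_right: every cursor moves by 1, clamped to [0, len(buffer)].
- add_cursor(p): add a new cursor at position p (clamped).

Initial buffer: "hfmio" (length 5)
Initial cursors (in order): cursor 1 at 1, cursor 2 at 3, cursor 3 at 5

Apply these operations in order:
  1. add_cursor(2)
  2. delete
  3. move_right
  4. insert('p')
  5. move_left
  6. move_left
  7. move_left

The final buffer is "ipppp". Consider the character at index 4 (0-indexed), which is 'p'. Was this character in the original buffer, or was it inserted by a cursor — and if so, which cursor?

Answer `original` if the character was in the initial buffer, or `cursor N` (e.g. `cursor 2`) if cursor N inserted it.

After op 1 (add_cursor(2)): buffer="hfmio" (len 5), cursors c1@1 c4@2 c2@3 c3@5, authorship .....
After op 2 (delete): buffer="i" (len 1), cursors c1@0 c2@0 c4@0 c3@1, authorship .
After op 3 (move_right): buffer="i" (len 1), cursors c1@1 c2@1 c3@1 c4@1, authorship .
After op 4 (insert('p')): buffer="ipppp" (len 5), cursors c1@5 c2@5 c3@5 c4@5, authorship .1234
After op 5 (move_left): buffer="ipppp" (len 5), cursors c1@4 c2@4 c3@4 c4@4, authorship .1234
After op 6 (move_left): buffer="ipppp" (len 5), cursors c1@3 c2@3 c3@3 c4@3, authorship .1234
After op 7 (move_left): buffer="ipppp" (len 5), cursors c1@2 c2@2 c3@2 c4@2, authorship .1234
Authorship (.=original, N=cursor N): . 1 2 3 4
Index 4: author = 4

Answer: cursor 4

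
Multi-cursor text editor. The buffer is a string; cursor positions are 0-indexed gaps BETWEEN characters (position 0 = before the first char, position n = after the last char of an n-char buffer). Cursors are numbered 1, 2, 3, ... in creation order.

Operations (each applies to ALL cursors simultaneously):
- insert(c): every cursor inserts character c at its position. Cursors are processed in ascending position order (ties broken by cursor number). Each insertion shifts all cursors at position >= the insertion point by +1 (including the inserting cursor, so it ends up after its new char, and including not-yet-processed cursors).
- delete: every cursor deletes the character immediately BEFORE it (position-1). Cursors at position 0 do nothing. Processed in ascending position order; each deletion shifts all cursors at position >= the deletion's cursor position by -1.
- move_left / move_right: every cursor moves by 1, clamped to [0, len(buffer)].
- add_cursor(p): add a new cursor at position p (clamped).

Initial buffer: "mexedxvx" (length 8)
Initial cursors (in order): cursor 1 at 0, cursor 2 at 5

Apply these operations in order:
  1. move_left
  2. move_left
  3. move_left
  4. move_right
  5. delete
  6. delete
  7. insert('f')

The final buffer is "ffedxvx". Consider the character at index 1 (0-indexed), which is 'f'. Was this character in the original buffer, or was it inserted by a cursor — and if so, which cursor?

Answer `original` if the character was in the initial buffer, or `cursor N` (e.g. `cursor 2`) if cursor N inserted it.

After op 1 (move_left): buffer="mexedxvx" (len 8), cursors c1@0 c2@4, authorship ........
After op 2 (move_left): buffer="mexedxvx" (len 8), cursors c1@0 c2@3, authorship ........
After op 3 (move_left): buffer="mexedxvx" (len 8), cursors c1@0 c2@2, authorship ........
After op 4 (move_right): buffer="mexedxvx" (len 8), cursors c1@1 c2@3, authorship ........
After op 5 (delete): buffer="eedxvx" (len 6), cursors c1@0 c2@1, authorship ......
After op 6 (delete): buffer="edxvx" (len 5), cursors c1@0 c2@0, authorship .....
After op 7 (insert('f')): buffer="ffedxvx" (len 7), cursors c1@2 c2@2, authorship 12.....
Authorship (.=original, N=cursor N): 1 2 . . . . .
Index 1: author = 2

Answer: cursor 2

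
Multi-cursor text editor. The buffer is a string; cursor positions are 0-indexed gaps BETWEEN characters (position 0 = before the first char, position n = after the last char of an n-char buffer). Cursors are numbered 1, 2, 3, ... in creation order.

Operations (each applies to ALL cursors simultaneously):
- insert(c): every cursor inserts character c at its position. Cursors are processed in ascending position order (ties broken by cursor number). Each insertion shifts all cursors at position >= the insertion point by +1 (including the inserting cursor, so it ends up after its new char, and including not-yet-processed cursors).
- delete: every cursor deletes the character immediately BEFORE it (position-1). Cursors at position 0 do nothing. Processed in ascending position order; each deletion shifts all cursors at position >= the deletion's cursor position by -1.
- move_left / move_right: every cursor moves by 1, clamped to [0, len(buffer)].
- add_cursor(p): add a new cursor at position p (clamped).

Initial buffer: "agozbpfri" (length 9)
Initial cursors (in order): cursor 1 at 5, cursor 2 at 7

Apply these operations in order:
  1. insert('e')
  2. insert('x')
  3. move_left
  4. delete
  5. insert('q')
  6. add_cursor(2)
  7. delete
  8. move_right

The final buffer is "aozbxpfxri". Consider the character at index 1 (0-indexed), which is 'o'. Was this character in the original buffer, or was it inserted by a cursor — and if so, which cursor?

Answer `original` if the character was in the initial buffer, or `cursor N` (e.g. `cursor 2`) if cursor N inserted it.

After op 1 (insert('e')): buffer="agozbepferi" (len 11), cursors c1@6 c2@9, authorship .....1..2..
After op 2 (insert('x')): buffer="agozbexpfexri" (len 13), cursors c1@7 c2@11, authorship .....11..22..
After op 3 (move_left): buffer="agozbexpfexri" (len 13), cursors c1@6 c2@10, authorship .....11..22..
After op 4 (delete): buffer="agozbxpfxri" (len 11), cursors c1@5 c2@8, authorship .....1..2..
After op 5 (insert('q')): buffer="agozbqxpfqxri" (len 13), cursors c1@6 c2@10, authorship .....11..22..
After op 6 (add_cursor(2)): buffer="agozbqxpfqxri" (len 13), cursors c3@2 c1@6 c2@10, authorship .....11..22..
After op 7 (delete): buffer="aozbxpfxri" (len 10), cursors c3@1 c1@4 c2@7, authorship ....1..2..
After op 8 (move_right): buffer="aozbxpfxri" (len 10), cursors c3@2 c1@5 c2@8, authorship ....1..2..
Authorship (.=original, N=cursor N): . . . . 1 . . 2 . .
Index 1: author = original

Answer: original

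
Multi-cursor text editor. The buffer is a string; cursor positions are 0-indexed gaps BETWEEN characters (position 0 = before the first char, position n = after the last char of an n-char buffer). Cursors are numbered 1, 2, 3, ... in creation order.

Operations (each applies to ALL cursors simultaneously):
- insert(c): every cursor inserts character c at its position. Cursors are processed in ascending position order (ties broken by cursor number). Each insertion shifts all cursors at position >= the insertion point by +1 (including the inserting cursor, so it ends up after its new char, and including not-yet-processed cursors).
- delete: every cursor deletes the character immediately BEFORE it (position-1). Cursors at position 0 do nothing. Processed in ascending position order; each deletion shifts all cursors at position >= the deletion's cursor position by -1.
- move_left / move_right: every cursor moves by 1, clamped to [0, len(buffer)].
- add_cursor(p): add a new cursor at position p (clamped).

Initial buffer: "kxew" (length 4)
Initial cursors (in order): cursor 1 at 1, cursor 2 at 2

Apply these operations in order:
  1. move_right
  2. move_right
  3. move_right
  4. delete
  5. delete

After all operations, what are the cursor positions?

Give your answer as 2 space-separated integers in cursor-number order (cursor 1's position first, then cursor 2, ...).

After op 1 (move_right): buffer="kxew" (len 4), cursors c1@2 c2@3, authorship ....
After op 2 (move_right): buffer="kxew" (len 4), cursors c1@3 c2@4, authorship ....
After op 3 (move_right): buffer="kxew" (len 4), cursors c1@4 c2@4, authorship ....
After op 4 (delete): buffer="kx" (len 2), cursors c1@2 c2@2, authorship ..
After op 5 (delete): buffer="" (len 0), cursors c1@0 c2@0, authorship 

Answer: 0 0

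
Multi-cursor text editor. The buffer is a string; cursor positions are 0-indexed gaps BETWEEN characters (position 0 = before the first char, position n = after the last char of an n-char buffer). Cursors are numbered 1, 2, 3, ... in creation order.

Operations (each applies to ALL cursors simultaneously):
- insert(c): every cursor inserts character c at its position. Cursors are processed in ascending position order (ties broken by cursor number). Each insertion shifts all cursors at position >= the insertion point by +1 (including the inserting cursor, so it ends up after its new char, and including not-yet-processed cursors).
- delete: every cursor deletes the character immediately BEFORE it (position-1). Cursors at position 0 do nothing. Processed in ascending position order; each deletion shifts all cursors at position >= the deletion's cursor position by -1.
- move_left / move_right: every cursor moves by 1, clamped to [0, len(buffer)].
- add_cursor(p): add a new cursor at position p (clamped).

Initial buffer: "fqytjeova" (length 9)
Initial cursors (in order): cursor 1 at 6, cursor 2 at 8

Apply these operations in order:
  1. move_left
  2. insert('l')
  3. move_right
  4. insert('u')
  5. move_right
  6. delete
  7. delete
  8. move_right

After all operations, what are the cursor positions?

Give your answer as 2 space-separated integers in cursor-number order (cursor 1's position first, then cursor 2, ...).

Answer: 8 9

Derivation:
After op 1 (move_left): buffer="fqytjeova" (len 9), cursors c1@5 c2@7, authorship .........
After op 2 (insert('l')): buffer="fqytjleolva" (len 11), cursors c1@6 c2@9, authorship .....1..2..
After op 3 (move_right): buffer="fqytjleolva" (len 11), cursors c1@7 c2@10, authorship .....1..2..
After op 4 (insert('u')): buffer="fqytjleuolvua" (len 13), cursors c1@8 c2@12, authorship .....1.1.2.2.
After op 5 (move_right): buffer="fqytjleuolvua" (len 13), cursors c1@9 c2@13, authorship .....1.1.2.2.
After op 6 (delete): buffer="fqytjleulvu" (len 11), cursors c1@8 c2@11, authorship .....1.12.2
After op 7 (delete): buffer="fqytjlelv" (len 9), cursors c1@7 c2@9, authorship .....1.2.
After op 8 (move_right): buffer="fqytjlelv" (len 9), cursors c1@8 c2@9, authorship .....1.2.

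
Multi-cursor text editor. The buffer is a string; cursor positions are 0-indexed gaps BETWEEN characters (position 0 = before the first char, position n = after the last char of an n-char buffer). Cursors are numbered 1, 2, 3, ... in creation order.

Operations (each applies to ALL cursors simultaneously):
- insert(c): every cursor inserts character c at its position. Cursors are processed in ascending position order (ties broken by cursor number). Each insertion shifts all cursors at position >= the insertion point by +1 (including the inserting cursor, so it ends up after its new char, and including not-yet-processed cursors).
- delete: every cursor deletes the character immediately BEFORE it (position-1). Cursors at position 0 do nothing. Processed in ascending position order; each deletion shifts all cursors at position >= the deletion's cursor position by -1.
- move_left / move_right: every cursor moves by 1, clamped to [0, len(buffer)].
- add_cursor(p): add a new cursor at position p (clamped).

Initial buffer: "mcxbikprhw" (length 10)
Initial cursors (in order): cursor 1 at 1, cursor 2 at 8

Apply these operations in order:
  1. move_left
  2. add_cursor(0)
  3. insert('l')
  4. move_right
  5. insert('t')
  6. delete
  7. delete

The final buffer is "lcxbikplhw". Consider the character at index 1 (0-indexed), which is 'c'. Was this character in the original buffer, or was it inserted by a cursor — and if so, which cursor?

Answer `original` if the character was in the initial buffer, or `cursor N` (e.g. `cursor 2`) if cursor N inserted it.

Answer: original

Derivation:
After op 1 (move_left): buffer="mcxbikprhw" (len 10), cursors c1@0 c2@7, authorship ..........
After op 2 (add_cursor(0)): buffer="mcxbikprhw" (len 10), cursors c1@0 c3@0 c2@7, authorship ..........
After op 3 (insert('l')): buffer="llmcxbikplrhw" (len 13), cursors c1@2 c3@2 c2@10, authorship 13.......2...
After op 4 (move_right): buffer="llmcxbikplrhw" (len 13), cursors c1@3 c3@3 c2@11, authorship 13.......2...
After op 5 (insert('t')): buffer="llmttcxbikplrthw" (len 16), cursors c1@5 c3@5 c2@14, authorship 13.13......2.2..
After op 6 (delete): buffer="llmcxbikplrhw" (len 13), cursors c1@3 c3@3 c2@11, authorship 13.......2...
After op 7 (delete): buffer="lcxbikplhw" (len 10), cursors c1@1 c3@1 c2@8, authorship 1......2..
Authorship (.=original, N=cursor N): 1 . . . . . . 2 . .
Index 1: author = original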